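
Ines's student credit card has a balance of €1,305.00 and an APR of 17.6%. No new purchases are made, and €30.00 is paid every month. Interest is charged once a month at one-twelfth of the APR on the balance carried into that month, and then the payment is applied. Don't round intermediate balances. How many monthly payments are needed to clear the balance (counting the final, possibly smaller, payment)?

70 months

Monthly rate r = 17.6%/12 = 1.46667% = 0.0146667.
Recurrence: B ← B·(1+r) − €30.00.
Month 1: interest €19.14; balance after payment €1,294.14.
Month 2: interest €18.98; balance after payment €1,283.12.
Closed form: n = −ln(1 − rB₀/P)/ln(1+r) = −ln(0.362)/ln(1.01467) ≈ 69.787, so the balance reaches zero during payment 70.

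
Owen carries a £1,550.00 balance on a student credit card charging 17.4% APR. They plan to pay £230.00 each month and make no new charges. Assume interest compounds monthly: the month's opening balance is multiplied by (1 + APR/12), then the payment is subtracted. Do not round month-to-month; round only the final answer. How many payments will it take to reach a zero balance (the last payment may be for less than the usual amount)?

8 payments

Monthly rate r = 17.4%/12 = 1.45% = 0.0145.
Recurrence: B ← B·(1+r) − £230.00.
Month 1: interest £22.47; balance after payment £1,342.47.
Month 2: interest £19.47; balance after payment £1,131.94.
Closed form: n = −ln(1 − rB₀/P)/ln(1+r) = −ln(0.90228)/ln(1.0145) ≈ 7.143, so the balance reaches zero during payment 8.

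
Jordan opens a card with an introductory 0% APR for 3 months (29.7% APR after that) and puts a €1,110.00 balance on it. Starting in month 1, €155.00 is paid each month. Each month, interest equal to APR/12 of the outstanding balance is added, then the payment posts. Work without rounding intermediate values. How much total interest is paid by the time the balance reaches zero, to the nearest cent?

€44.55

Promo months 1–3 at r₀ = 0%/12 = 0; months 4+ at r₁ = 29.7%/12 = 0.02475.
After month 3 (no interest yet): B = €1,110.00 − 3·€155.00 = €645.00.
Then at r₁ with €155.00/mo: n₂ = −ln(1 − r₁·B/P)/ln(1+r₁) ≈ 4.45 → 5 more payments.
Total paid = 7·€155.00 + €69.55 = €1,154.55; interest = €1,154.55 − €1,110.00 = €44.55.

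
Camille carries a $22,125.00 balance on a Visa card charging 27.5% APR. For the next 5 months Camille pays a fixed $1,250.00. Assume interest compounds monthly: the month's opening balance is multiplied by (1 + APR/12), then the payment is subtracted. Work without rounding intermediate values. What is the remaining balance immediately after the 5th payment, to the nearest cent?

$18,235.95

Monthly rate r = 27.5%/12 = 2.29167% = 0.0229167.
Each month: B ← B·(1+r) − $1,250.00.
Month 1: interest $507.03; balance after payment $21,382.03.
Month 2: interest $490.00; balance after payment $20,622.04.
Month 3: interest $472.59; balance after payment $19,844.62.
Month 4: interest $454.77; balance after payment $19,049.40.
Month 5: interest $436.55; balance after payment $18,235.95.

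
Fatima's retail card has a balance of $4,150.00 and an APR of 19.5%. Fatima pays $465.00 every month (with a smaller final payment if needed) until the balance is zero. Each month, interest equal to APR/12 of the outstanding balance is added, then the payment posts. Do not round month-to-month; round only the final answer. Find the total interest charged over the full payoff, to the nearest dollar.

$371

Monthly rate r = 19.5%/12 = 1.625% = 0.01625.
Payoff takes n = ⌈−ln(1 − rB₀/P)/ln(1+r)⌉ = ⌈9.720⌉ = 10 payments; the last is $335.69.
Total paid = 9·$465.00 + $335.69 = $4,520.69.
Total interest = total paid − principal = $4,520.69 − $4,150.00 = $370.69.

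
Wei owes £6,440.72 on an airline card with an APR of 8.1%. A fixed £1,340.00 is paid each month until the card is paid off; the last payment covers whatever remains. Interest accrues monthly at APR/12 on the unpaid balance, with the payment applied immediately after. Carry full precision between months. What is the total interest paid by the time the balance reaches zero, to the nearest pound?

Monthly rate r = 8.1%/12 = 0.675% = 0.00675.
Payoff takes n = ⌈−ln(1 − rB₀/P)/ln(1+r)⌉ = ⌈4.903⌉ = 5 payments; the last is £1,209.99.
Total paid = 4·£1,340.00 + £1,209.99 = £6,569.99.
Total interest = total paid − principal = £6,569.99 − £6,440.72 = £129.27.

£129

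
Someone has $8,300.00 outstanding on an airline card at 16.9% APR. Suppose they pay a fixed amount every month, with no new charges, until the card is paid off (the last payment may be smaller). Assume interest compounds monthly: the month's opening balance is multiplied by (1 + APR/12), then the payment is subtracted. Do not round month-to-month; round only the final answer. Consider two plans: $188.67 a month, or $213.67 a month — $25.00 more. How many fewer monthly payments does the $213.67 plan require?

Monthly rate r = 16.9%/12 = 1.40833% = 0.0140833.
At $188.67/mo: n = ⌈−ln(1 − rB₀/P)/ln(1+r)⌉ = 70 payments (last $19.63); total interest = total paid − $8,300.00 = $4,737.86.
At $213.67/mo: 57 payments (last $135.48); total interest $3,801.00.
Payments saved = 70 − 57 = 13.

13 fewer payments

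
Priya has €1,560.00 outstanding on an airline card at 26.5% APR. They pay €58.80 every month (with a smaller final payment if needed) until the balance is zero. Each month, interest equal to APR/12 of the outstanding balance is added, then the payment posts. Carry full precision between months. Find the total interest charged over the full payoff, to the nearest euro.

Monthly rate r = 26.5%/12 = 2.20833% = 0.0220833.
Payoff takes n = ⌈−ln(1 − rB₀/P)/ln(1+r)⌉ = ⌈40.361⌉ = 41 payments; the last is €21.38.
Total paid = 40·€58.80 + €21.38 = €2,373.38.
Total interest = total paid − principal = €2,373.38 − €1,560.00 = €813.38.

€813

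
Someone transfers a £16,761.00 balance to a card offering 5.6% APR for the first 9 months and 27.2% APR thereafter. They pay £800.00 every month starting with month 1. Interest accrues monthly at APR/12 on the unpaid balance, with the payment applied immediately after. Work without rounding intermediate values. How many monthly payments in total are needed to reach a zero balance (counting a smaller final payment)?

25 payments

Promo months 1–9 at r₀ = 5.6%/12 = 0.00466667; months 10+ at r₁ = 27.2%/12 = 0.0226667.
After month 9: iterate B ← B·(1+r₀) − £800.00 for 9 months → £10,142.37.
Then at r₁ with £800.00/mo: n₂ = −ln(1 − r₁·B/P)/ln(1+r₁) ≈ 15.12 → 16 more payments.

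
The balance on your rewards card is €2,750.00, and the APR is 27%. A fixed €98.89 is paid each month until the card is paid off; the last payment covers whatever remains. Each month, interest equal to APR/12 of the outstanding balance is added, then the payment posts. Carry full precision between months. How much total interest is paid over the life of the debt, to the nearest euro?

€1,618

Monthly rate r = 27%/12 = 2.25% = 0.0225.
Payoff takes n = ⌈−ln(1 − rB₀/P)/ln(1+r)⌉ = ⌈44.164⌉ = 45 payments; the last is €16.41.
Total paid = 44·€98.89 + €16.41 = €4,367.57.
Total interest = total paid − principal = €4,367.57 − €2,750.00 = €1,617.57.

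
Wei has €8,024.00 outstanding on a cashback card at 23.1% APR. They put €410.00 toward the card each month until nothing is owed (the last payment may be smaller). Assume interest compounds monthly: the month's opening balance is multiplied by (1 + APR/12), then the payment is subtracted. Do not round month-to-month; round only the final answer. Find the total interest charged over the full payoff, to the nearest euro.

€2,143

Monthly rate r = 23.1%/12 = 1.925% = 0.01925.
Payoff takes n = ⌈−ln(1 − rB₀/P)/ln(1+r)⌉ = ⌈24.796⌉ = 25 payments; the last is €326.98.
Total paid = 24·€410.00 + €326.98 = €10,166.98.
Total interest = total paid − principal = €10,166.98 − €8,024.00 = €2,142.98.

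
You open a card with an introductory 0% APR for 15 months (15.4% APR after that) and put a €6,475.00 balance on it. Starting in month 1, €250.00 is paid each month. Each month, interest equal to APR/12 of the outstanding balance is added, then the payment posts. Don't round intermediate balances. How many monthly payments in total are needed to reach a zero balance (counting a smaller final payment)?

27 payments

Promo months 1–15 at r₀ = 0%/12 = 0; months 16+ at r₁ = 15.4%/12 = 0.0128333.
After month 15 (no interest yet): B = €6,475.00 − 15·€250.00 = €2,725.00.
Then at r₁ with €250.00/mo: n₂ = −ln(1 − r₁·B/P)/ln(1+r₁) ≈ 11.82 → 12 more payments.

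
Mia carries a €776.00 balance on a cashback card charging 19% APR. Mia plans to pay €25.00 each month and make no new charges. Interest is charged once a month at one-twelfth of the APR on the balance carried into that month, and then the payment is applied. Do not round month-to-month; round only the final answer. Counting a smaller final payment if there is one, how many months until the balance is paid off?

44 payments

Monthly rate r = 19%/12 = 1.58333% = 0.0158333.
Recurrence: B ← B·(1+r) − €25.00.
Month 1: interest €12.29; balance after payment €763.29.
Month 2: interest €12.09; balance after payment €750.37.
Closed form: n = −ln(1 − rB₀/P)/ln(1+r) = −ln(0.50853)/ln(1.01583) ≈ 43.046, so the balance reaches zero during payment 44.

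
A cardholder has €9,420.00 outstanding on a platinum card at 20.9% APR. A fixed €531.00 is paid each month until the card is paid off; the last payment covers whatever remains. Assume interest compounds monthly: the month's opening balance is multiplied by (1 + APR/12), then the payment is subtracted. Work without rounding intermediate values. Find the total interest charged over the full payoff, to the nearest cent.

€1,946.63

Monthly rate r = 20.9%/12 = 1.74167% = 0.0174167.
Payoff takes n = ⌈−ln(1 − rB₀/P)/ln(1+r)⌉ = ⌈21.404⌉ = 22 payments; the last is €215.63.
Total paid = 21·€531.00 + €215.63 = €11,366.63.
Total interest = total paid − principal = €11,366.63 − €9,420.00 = €1,946.63.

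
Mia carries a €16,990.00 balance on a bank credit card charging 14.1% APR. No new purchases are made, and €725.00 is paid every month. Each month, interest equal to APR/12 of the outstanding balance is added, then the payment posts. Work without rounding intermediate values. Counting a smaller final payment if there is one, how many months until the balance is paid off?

28 payments

Monthly rate r = 14.1%/12 = 1.175% = 0.01175.
Recurrence: B ← B·(1+r) − €725.00.
Month 1: interest €199.63; balance after payment €16,464.63.
Month 2: interest €193.46; balance after payment €15,933.09.
Closed form: n = −ln(1 − rB₀/P)/ln(1+r) = −ln(0.72464)/ln(1.01175) ≈ 27.571, so the balance reaches zero during payment 28.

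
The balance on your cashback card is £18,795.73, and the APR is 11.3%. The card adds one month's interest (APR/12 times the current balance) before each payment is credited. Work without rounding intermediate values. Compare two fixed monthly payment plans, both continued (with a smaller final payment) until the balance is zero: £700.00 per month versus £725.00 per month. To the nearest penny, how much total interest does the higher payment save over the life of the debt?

Monthly rate r = 11.3%/12 = 0.941667% = 0.00941667.
At £700.00/mo: n = ⌈−ln(1 − rB₀/P)/ln(1+r)⌉ = 32 payments (last £70.12); total interest = total paid − £18,795.73 = £2,974.39.
At £725.00/mo: 30 payments (last £625.28); total interest £2,854.55.
Interest saved = £2,974.39 − £2,854.55 = £119.84.

£119.84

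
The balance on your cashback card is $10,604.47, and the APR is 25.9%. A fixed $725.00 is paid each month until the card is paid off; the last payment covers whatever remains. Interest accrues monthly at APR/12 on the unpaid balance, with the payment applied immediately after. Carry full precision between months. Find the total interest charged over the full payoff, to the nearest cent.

Monthly rate r = 25.9%/12 = 2.15833% = 0.0215833.
Payoff takes n = ⌈−ln(1 − rB₀/P)/ln(1+r)⌉ = ⌈17.765⌉ = 18 payments; the last is $556.17.
Total paid = 17·$725.00 + $556.17 = $12,881.17.
Total interest = total paid − principal = $12,881.17 − $10,604.47 = $2,276.70.

$2,276.70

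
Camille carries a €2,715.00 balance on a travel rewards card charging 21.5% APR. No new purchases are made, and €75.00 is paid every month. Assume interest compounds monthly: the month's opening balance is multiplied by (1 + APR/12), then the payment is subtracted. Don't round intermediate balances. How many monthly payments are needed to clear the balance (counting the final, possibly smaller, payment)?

Monthly rate r = 21.5%/12 = 1.79167% = 0.0179167.
Recurrence: B ← B·(1+r) − €75.00.
Month 1: interest €48.64; balance after payment €2,688.64.
Month 2: interest €48.17; balance after payment €2,661.82.
Closed form: n = −ln(1 − rB₀/P)/ln(1+r) = −ln(0.35142)/ln(1.01792) ≈ 58.891, so the balance reaches zero during payment 59.

59 months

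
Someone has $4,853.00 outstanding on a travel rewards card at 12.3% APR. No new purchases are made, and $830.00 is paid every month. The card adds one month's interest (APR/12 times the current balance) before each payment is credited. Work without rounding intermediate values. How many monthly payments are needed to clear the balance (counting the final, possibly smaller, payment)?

Monthly rate r = 12.3%/12 = 1.025% = 0.01025.
Recurrence: B ← B·(1+r) − $830.00.
Month 1: interest $49.74; balance after payment $4,072.74.
Month 2: interest $41.75; balance after payment $3,284.49.
Closed form: n = −ln(1 − rB₀/P)/ln(1+r) = −ln(0.94007)/ln(1.01025) ≈ 6.060, so the balance reaches zero during payment 7.

7 payments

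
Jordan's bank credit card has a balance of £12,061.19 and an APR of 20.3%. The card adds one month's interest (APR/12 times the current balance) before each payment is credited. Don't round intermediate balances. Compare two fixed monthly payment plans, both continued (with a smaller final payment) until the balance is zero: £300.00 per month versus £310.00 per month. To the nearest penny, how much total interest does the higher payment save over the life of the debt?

£546.51

Monthly rate r = 20.3%/12 = 1.69167% = 0.0169167.
At £300.00/mo: n = ⌈−ln(1 − rB₀/P)/ln(1+r)⌉ = 68 payments (last £283.83); total interest = total paid − £12,061.19 = £8,322.64.
At £310.00/mo: 64 payments (last £307.32); total interest £7,776.13.
Interest saved = £8,322.64 − £7,776.13 = £546.51.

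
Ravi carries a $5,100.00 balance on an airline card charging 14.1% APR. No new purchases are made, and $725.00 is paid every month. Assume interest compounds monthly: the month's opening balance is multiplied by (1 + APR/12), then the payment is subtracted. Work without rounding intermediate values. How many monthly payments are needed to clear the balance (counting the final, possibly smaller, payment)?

8 months

Monthly rate r = 14.1%/12 = 1.175% = 0.01175.
Recurrence: B ← B·(1+r) − $725.00.
Month 1: interest $59.92; balance after payment $4,434.93.
Month 2: interest $52.11; balance after payment $3,762.04.
Closed form: n = −ln(1 − rB₀/P)/ln(1+r) = −ln(0.91734)/ln(1.01175) ≈ 7.385, so the balance reaches zero during payment 8.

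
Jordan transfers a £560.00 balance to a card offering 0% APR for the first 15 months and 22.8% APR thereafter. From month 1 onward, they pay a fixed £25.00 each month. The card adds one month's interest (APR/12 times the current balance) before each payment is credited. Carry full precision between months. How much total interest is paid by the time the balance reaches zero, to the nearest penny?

Promo months 1–15 at r₀ = 0%/12 = 0; months 16+ at r₁ = 22.8%/12 = 0.019.
After month 15 (no interest yet): B = £560.00 − 15·£25.00 = £185.00.
Then at r₁ with £25.00/mo: n₂ = −ln(1 − r₁·B/P)/ln(1+r₁) ≈ 8.05 → 9 more payments.
Total paid = 23·£25.00 + £1.27 = £576.27; interest = £576.27 − £560.00 = £16.27.

£16.27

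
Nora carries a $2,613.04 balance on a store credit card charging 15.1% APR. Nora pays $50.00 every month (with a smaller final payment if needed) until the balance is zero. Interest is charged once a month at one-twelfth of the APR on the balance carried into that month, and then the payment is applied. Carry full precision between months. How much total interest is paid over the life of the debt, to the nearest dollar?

Monthly rate r = 15.1%/12 = 1.25833% = 0.0125833.
Payoff takes n = ⌈−ln(1 − rB₀/P)/ln(1+r)⌉ = ⌈85.713⌉ = 86 payments; the last is $35.69.
Total paid = 85·$50.00 + $35.69 = $4,285.69.
Total interest = total paid − principal = $4,285.69 − $2,613.04 = $1,672.65.

$1,673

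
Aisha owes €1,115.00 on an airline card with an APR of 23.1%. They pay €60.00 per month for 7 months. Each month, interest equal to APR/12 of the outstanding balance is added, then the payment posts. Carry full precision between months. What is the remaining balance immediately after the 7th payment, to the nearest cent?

€829.16

Monthly rate r = 23.1%/12 = 1.925% = 0.01925.
Each month: B ← B·(1+r) − €60.00.
Month 1: interest €21.46; balance after payment €1,076.46.
Month 2: interest €20.72; balance after payment €1,037.19.
Month 3: interest €19.97; balance after payment €997.15.
Month 4: interest €19.20; balance after payment €956.35.
Month 5: interest €18.41; balance after payment €914.76.
Month 6: interest €17.61; balance after payment €872.37.
Month 7: interest €16.79; balance after payment €829.16.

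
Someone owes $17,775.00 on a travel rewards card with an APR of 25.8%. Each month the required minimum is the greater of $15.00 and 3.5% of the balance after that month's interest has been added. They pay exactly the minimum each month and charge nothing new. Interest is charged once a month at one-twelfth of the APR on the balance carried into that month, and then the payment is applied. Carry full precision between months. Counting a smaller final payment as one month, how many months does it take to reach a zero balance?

305 months

Monthly rate r = 25.8%/12 = 2.15% = 0.0215.
While 3.5% of the post-interest balance exceeds $15.00, each month B ← (B·(1+r))·(1 − 0.035), i.e. B shrinks by the factor (1+r)·0.965 = 0.98575.
This holds for months 1–261. Entering month 262 the balance is $419.42; 3.5% of the post-interest balance is now below $15.00, so the flat $15.00 minimum applies from here.
From month 262 a fixed $15.00 at rate r clears $419.42 in 44 more payments. Total: 261 + 44 = 305 months.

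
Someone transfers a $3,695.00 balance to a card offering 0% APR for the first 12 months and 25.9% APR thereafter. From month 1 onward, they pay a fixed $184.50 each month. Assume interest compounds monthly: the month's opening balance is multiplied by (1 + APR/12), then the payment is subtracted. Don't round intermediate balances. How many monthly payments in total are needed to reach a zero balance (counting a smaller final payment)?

Promo months 1–12 at r₀ = 0%/12 = 0; months 13+ at r₁ = 25.9%/12 = 0.0215833.
After month 12 (no interest yet): B = $3,695.00 − 12·$184.50 = $1,481.00.
Then at r₁ with $184.50/mo: n₂ = −ln(1 − r₁·B/P)/ln(1+r₁) ≈ 8.91 → 9 more payments.

21 months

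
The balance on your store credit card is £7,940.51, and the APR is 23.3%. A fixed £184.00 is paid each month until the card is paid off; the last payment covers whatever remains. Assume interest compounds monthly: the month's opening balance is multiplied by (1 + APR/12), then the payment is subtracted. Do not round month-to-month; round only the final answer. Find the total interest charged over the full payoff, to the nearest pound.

£9,471

Monthly rate r = 23.3%/12 = 1.94167% = 0.0194167.
Payoff takes n = ⌈−ln(1 − rB₀/P)/ln(1+r)⌉ = ⌈94.625⌉ = 95 payments; the last is £115.46.
Total paid = 94·£184.00 + £115.46 = £17,411.46.
Total interest = total paid − principal = £17,411.46 − £7,940.51 = £9,470.95.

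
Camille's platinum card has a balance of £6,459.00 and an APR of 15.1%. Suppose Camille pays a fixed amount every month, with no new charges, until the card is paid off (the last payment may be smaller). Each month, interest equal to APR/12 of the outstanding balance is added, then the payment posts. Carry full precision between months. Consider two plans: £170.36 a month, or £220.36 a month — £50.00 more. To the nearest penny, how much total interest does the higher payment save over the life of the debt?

£723.15

Monthly rate r = 15.1%/12 = 1.25833% = 0.0125833.
At £170.36/mo: n = ⌈−ln(1 − rB₀/P)/ln(1+r)⌉ = 52 payments (last £144.35); total interest = total paid − £6,459.00 = £2,373.71.
At £220.36/mo: 37 payments (last £176.60); total interest £1,650.56.
Interest saved = £2,373.71 − £1,650.56 = £723.15.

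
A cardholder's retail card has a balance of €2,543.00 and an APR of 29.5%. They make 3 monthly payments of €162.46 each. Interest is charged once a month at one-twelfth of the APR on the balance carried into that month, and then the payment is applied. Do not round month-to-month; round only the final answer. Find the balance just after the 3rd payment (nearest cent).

€2,235.73

Monthly rate r = 29.5%/12 = 2.45833% = 0.0245833.
Each month: B ← B·(1+r) − €162.46.
Month 1: interest €62.52; balance after payment €2,443.06.
Month 2: interest €60.06; balance after payment €2,340.65.
Month 3: interest €57.54; balance after payment €2,235.73.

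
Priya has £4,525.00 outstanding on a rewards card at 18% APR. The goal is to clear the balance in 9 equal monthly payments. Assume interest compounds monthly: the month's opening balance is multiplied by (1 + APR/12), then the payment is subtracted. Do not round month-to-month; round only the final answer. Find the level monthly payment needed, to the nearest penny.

£541.23

Monthly rate r = 18%/12 = 1.5% = 0.015.
Level-payment amortization: P = B₀·r / (1 − (1+r)^(−n)) = 4525.00·0.015 / (1 − 1.015^(−9)).
Denominator 1 − (1+r)^(−9) = 0.12540776.
P = 67.875 / 0.12540776 ≈ 541.23.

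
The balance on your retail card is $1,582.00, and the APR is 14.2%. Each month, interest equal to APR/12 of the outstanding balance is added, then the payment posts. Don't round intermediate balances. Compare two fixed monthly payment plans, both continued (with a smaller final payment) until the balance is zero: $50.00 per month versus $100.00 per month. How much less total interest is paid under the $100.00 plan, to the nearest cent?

Monthly rate r = 14.2%/12 = 1.18333% = 0.0118333.
At $50.00/mo: n = ⌈−ln(1 − rB₀/P)/ln(1+r)⌉ = 40 payments (last $43.66); total interest = total paid − $1,582.00 = $411.66.
At $100.00/mo: 18 payments (last $62.10); total interest $180.10.
Interest saved = $411.66 − $180.10 = $231.56.

$231.56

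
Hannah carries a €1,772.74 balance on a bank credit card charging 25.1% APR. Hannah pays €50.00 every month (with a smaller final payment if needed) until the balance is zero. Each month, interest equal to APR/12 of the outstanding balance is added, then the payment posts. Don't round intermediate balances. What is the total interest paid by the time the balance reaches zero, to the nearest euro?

€1,496

Monthly rate r = 25.1%/12 = 2.09167% = 0.0209167.
Payoff takes n = ⌈−ln(1 − rB₀/P)/ln(1+r)⌉ = ⌈65.371⌉ = 66 payments; the last is €18.65.
Total paid = 65·€50.00 + €18.65 = €3,268.65.
Total interest = total paid − principal = €3,268.65 − €1,772.74 = €1,495.91.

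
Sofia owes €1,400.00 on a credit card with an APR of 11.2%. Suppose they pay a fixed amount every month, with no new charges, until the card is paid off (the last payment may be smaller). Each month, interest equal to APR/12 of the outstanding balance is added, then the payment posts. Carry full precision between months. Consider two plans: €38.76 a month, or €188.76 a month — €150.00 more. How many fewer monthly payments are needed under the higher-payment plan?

37 fewer payments

Monthly rate r = 11.2%/12 = 0.933333% = 0.00933333.
At €38.76/mo: n = ⌈−ln(1 − rB₀/P)/ln(1+r)⌉ = 45 payments (last €10.03); total interest = total paid − €1,400.00 = €315.47.
At €188.76/mo: 8 payments (last €136.43); total interest €57.75.
Payments saved = 45 − 8 = 37.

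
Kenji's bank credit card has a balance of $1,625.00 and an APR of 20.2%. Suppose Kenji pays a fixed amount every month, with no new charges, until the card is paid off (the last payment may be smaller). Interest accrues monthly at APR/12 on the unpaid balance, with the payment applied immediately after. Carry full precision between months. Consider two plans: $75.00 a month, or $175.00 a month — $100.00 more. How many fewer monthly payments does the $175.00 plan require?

17 fewer payments

Monthly rate r = 20.2%/12 = 1.68333% = 0.0168333.
At $75.00/mo: n = ⌈−ln(1 − rB₀/P)/ln(1+r)⌉ = 28 payments (last $13.46); total interest = total paid − $1,625.00 = $413.46.
At $175.00/mo: 11 payments (last $32.06); total interest $157.06.
Payments saved = 28 − 11 = 17.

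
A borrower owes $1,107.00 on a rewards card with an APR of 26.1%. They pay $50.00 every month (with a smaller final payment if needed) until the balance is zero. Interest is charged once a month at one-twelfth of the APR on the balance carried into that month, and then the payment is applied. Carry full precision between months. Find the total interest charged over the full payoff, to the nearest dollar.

$420

Monthly rate r = 26.1%/12 = 2.175% = 0.02175.
Payoff takes n = ⌈−ln(1 − rB₀/P)/ln(1+r)⌉ = ⌈30.530⌉ = 31 payments; the last is $26.62.
Total paid = 30·$50.00 + $26.62 = $1,526.62.
Total interest = total paid − principal = $1,526.62 − $1,107.00 = $419.62.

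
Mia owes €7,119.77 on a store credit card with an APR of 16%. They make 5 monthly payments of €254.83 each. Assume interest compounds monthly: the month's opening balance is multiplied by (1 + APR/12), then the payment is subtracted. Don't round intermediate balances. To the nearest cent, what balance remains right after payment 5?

Monthly rate r = 16%/12 = 1.33333% = 0.0133333.
Each month: B ← B·(1+r) − €254.83.
Month 1: interest €94.93; balance after payment €6,959.87.
Month 2: interest €92.80; balance after payment €6,797.84.
Month 3: interest €90.64; balance after payment €6,633.65.
Month 4: interest €88.45; balance after payment €6,467.27.
Month 5: interest €86.23; balance after payment €6,298.67.

€6,298.67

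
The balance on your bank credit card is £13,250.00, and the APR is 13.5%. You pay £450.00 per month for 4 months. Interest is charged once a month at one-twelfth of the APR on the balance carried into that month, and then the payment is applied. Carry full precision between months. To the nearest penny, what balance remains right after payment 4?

Monthly rate r = 13.5%/12 = 1.125% = 0.01125.
Each month: B ← B·(1+r) − £450.00.
Month 1: interest £149.06; balance after payment £12,949.06.
Month 2: interest £145.68; balance after payment £12,644.74.
Month 3: interest £142.25; balance after payment £12,336.99.
Month 4: interest £138.79; balance after payment £12,025.78.

£12,025.78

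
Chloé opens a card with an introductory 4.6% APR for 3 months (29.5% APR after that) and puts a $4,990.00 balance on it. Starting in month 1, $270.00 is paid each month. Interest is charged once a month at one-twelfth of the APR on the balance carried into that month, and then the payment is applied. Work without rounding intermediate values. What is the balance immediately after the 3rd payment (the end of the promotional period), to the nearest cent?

$4,234.50

Promo months 1–3 at r₀ = 4.6%/12 = 0.00383333; months 4+ at r₁ = 29.5%/12 = 0.0245833.
After month 3: iterate B ← B·(1+r₀) − $270.00 for 3 months → $4,234.50.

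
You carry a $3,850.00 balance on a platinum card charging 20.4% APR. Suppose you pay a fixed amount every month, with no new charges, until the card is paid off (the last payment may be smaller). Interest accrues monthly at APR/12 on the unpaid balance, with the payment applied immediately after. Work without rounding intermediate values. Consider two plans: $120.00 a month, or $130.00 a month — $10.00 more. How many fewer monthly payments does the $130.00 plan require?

Monthly rate r = 20.4%/12 = 1.7% = 0.017.
At $120.00/mo: n = ⌈−ln(1 − rB₀/P)/ln(1+r)⌉ = 47 payments (last $92.34); total interest = total paid − $3,850.00 = $1,762.34.
At $130.00/mo: 42 payments (last $69.31); total interest $1,549.31.
Payments saved = 47 − 42 = 5.

5 fewer payments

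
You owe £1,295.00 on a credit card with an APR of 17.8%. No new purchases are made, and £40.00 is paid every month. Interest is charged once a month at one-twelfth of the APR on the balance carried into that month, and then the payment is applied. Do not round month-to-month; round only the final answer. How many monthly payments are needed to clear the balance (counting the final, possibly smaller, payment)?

Monthly rate r = 17.8%/12 = 1.48333% = 0.0148333.
Recurrence: B ← B·(1+r) − £40.00.
Month 1: interest £19.21; balance after payment £1,274.21.
Month 2: interest £18.90; balance after payment £1,253.11.
Closed form: n = −ln(1 − rB₀/P)/ln(1+r) = −ln(0.51977)/ln(1.01483) ≈ 44.441, so the balance reaches zero during payment 45.

45 payments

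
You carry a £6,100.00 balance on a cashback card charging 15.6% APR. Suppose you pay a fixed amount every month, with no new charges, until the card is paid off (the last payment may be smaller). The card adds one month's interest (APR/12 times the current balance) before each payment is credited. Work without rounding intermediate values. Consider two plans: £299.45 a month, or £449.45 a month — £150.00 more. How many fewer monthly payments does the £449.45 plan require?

8 fewer payments

Monthly rate r = 15.6%/12 = 1.3% = 0.013.
At £299.45/mo: n = ⌈−ln(1 − rB₀/P)/ln(1+r)⌉ = 24 payments (last £245.23); total interest = total paid − £6,100.00 = £1,032.58.
At £449.45/mo: 16 payments (last £13.06); total interest £654.81.
Payments saved = 24 − 16 = 8.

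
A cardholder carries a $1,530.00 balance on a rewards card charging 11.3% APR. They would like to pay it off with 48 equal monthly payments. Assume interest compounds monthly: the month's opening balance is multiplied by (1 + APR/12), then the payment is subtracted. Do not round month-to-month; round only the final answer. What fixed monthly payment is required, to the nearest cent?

Monthly rate r = 11.3%/12 = 0.941667% = 0.00941667.
Level-payment amortization: P = B₀·r / (1 − (1+r)^(−n)) = 1530.00·0.00941667 / (1 − 1.00942^(−48)).
Denominator 1 − (1+r)^(−48) = 0.362298581.
P = 14.4075 / 0.362298581 ≈ 39.77.

$39.77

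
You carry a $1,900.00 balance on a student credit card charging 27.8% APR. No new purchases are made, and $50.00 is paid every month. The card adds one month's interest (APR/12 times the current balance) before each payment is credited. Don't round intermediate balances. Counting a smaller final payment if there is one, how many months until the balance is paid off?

Monthly rate r = 27.8%/12 = 2.31667% = 0.0231667.
Recurrence: B ← B·(1+r) − $50.00.
Month 1: interest $44.02; balance after payment $1,894.02.
Month 2: interest $43.88; balance after payment $1,887.89.
Closed form: n = −ln(1 − rB₀/P)/ln(1+r) = −ln(0.11967)/ln(1.02317) ≈ 92.700, so the balance reaches zero during payment 93.

93 payments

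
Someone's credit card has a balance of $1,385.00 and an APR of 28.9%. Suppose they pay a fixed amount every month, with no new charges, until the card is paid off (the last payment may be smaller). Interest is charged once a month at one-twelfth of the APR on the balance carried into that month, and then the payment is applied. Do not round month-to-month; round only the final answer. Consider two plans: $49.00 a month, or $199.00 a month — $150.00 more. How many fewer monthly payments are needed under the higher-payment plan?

40 fewer payments

Monthly rate r = 28.9%/12 = 2.40833% = 0.0240833.
At $49.00/mo: n = ⌈−ln(1 − rB₀/P)/ln(1+r)⌉ = 48 payments (last $47.77); total interest = total paid − $1,385.00 = $965.77.
At $199.00/mo: 8 payments (last $141.60); total interest $149.60.
Payments saved = 48 − 8 = 40.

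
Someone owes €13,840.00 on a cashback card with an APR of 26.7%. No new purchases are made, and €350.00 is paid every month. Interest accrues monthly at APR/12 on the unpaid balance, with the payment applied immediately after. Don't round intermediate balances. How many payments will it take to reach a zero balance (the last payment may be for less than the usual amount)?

Monthly rate r = 26.7%/12 = 2.225% = 0.02225.
Recurrence: B ← B·(1+r) − €350.00.
Month 1: interest €307.94; balance after payment €13,797.94.
Month 2: interest €307.00; balance after payment €13,754.94.
Closed form: n = −ln(1 − rB₀/P)/ln(1+r) = −ln(0.12017)/ln(1.02225) ≈ 96.284, so the balance reaches zero during payment 97.

97 payments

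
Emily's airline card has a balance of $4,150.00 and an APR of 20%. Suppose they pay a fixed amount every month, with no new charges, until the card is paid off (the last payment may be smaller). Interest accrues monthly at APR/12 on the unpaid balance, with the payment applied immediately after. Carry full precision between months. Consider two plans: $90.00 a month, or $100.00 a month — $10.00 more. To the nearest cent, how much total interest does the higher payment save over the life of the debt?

$849.20

Monthly rate r = 20%/12 = 1.66667% = 0.0166667.
At $90.00/mo: n = ⌈−ln(1 − rB₀/P)/ln(1+r)⌉ = 89 payments (last $47.43); total interest = total paid − $4,150.00 = $3,817.43.
At $100.00/mo: 72 payments (last $18.23); total interest $2,968.23.
Interest saved = $3,817.43 − $2,968.23 = $849.20.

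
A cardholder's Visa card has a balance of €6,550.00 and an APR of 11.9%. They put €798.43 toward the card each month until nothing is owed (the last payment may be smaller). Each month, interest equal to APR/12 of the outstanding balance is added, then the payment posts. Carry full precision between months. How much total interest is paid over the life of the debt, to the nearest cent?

Monthly rate r = 11.9%/12 = 0.991667% = 0.00991667.
Payoff takes n = ⌈−ln(1 − rB₀/P)/ln(1+r)⌉ = ⌈8.599⌉ = 9 payments; the last is €479.15.
Total paid = 8·€798.43 + €479.15 = €6,866.59.
Total interest = total paid − principal = €6,866.59 − €6,550.00 = €316.59.

€316.59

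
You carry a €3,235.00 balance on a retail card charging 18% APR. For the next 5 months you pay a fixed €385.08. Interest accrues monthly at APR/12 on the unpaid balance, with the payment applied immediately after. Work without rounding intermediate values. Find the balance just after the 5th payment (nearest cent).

Monthly rate r = 18%/12 = 1.5% = 0.015.
Each month: B ← B·(1+r) − €385.08.
Month 1: interest €48.52; balance after payment €2,898.45.
Month 2: interest €43.48; balance after payment €2,556.84.
Month 3: interest €38.35; balance after payment €2,210.11.
Month 4: interest €33.15; balance after payment €1,858.19.
Month 5: interest €27.87; balance after payment €1,500.98.

€1,500.98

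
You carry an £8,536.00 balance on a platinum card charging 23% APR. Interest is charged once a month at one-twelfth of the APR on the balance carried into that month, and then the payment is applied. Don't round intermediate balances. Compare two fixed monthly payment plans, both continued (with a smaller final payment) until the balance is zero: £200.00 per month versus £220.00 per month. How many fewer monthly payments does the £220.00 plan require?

18 fewer payments

Monthly rate r = 23%/12 = 1.91667% = 0.0191667.
At £200.00/mo: n = ⌈−ln(1 − rB₀/P)/ln(1+r)⌉ = 90 payments (last £150.37); total interest = total paid − £8,536.00 = £9,414.37.
At £220.00/mo: 72 payments (last £154.79); total interest £7,238.79.
Payments saved = 90 − 72 = 18.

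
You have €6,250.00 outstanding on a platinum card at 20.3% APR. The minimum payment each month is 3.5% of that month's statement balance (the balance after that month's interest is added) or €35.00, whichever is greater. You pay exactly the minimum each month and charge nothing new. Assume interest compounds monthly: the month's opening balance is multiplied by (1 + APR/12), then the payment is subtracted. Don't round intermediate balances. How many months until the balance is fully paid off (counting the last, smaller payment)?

137 months

Monthly rate r = 20.3%/12 = 1.69167% = 0.0169167.
While 3.5% of the post-interest balance exceeds €35.00, each month B ← (B·(1+r))·(1 − 0.035), i.e. B shrinks by the factor (1+r)·0.965 = 0.98132.
This holds for months 1–99. Entering month 100 the balance is €966.80; 3.5% of the post-interest balance is now below €35.00, so the flat €35.00 minimum applies from here.
From month 100 a fixed €35.00 at rate r clears €966.80 in 38 more payments. Total: 99 + 38 = 137 months.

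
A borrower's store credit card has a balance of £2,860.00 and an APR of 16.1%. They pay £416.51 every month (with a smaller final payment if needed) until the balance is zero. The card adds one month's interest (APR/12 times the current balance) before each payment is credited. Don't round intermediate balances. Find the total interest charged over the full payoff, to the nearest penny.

Monthly rate r = 16.1%/12 = 1.34167% = 0.0134167.
Payoff takes n = ⌈−ln(1 − rB₀/P)/ln(1+r)⌉ = ⌈7.252⌉ = 8 payments; the last is £105.47.
Total paid = 7·£416.51 + £105.47 = £3,021.04.
Total interest = total paid − principal = £3,021.04 − £2,860.00 = £161.04.

£161.04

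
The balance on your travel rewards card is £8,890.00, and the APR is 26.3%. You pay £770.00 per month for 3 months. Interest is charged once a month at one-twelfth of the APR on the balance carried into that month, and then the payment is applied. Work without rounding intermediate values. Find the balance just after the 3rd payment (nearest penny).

£7,126.42

Monthly rate r = 26.3%/12 = 2.19167% = 0.0219167.
Each month: B ← B·(1+r) − £770.00.
Month 1: interest £194.84; balance after payment £8,314.84.
Month 2: interest £182.23; balance after payment £7,727.07.
Month 3: interest £169.35; balance after payment £7,126.42.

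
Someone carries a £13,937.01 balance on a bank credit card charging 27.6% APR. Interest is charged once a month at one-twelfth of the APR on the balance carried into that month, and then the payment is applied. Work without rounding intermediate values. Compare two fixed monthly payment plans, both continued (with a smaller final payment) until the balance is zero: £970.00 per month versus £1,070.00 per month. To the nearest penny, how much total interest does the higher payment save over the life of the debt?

£357.58

Monthly rate r = 27.6%/12 = 2.3% = 0.023.
At £970.00/mo: n = ⌈−ln(1 − rB₀/P)/ln(1+r)⌉ = 18 payments (last £625.36); total interest = total paid − £13,937.01 = £3,178.35.
At £1,070.00/mo: 16 payments (last £707.78); total interest £2,820.77.
Interest saved = £3,178.35 − £2,820.77 = £357.58.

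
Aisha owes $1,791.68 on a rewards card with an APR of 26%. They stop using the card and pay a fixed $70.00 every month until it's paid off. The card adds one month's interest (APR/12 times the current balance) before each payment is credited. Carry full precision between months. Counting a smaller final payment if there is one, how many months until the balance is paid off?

38 months

Monthly rate r = 26%/12 = 2.16667% = 0.0216667.
Recurrence: B ← B·(1+r) − $70.00.
Month 1: interest $38.82; balance after payment $1,760.50.
Month 2: interest $38.14; balance after payment $1,728.64.
Closed form: n = −ln(1 − rB₀/P)/ln(1+r) = −ln(0.44543)/ln(1.02167) ≈ 37.728, so the balance reaches zero during payment 38.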